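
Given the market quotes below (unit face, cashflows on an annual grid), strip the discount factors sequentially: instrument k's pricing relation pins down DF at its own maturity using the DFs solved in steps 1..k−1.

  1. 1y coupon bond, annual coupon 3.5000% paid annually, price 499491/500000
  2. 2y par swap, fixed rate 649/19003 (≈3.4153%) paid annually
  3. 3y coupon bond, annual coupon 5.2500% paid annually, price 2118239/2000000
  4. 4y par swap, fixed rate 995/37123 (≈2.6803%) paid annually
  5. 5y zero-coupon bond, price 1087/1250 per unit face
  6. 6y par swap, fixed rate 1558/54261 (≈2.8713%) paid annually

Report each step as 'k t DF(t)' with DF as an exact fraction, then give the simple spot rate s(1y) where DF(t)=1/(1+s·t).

step 1 [1y] bond c/1=7/200: DF=(499491/500000 − 7/200·(0))/(1+7/200) = 2413/2500 ≈ 0.965200
step 2 [2y] swap r/1=649/19003: DF=(1 − 649/19003·(0.965200))/(1+649/19003) = 9351/10000 ≈ 0.935100
step 3 [3y] bond c/1=21/400: DF=(2118239/2000000 − 21/400·(0.965200+0.935100))/(1+21/400) = 1823/2000 ≈ 0.911500
step 4 [4y] swap r/1=995/37123: DF=(1 − 995/37123·(0.965200+0.935100+0.911500))/(1+995/37123) = 1801/2000 ≈ 0.900500
step 5 [5y] zero: DF = P = 1087/1250 ≈ 0.869600
step 6 [6y] swap r/1=1558/54261: DF=(1 − 1558/54261·(0.965200+0.935100+0.911500+0.900500+0.869600))/(1+1558/54261) = 4221/5000 ≈ 0.844200

1 1 2413/2500
2 2 9351/10000
3 3 1823/2000
4 4 1801/2000
5 5 1087/1250
6 6 4221/5000
s(1y) = (1/(2413/2500) − 1)/(1) = 87/2413 ≈ 3.6055%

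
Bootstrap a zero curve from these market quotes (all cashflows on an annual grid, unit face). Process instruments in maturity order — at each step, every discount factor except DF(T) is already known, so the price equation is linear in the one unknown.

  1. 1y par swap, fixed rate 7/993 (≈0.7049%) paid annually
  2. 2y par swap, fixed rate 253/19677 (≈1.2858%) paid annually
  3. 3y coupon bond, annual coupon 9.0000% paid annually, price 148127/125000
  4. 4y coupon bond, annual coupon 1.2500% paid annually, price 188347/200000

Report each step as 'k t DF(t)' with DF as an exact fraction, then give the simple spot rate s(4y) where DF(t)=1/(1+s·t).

step 1 [1y] swap r/1=7/993: DF=(1 − 7/993·(0))/(1+7/993) = 993/1000 ≈ 0.993000
step 2 [2y] swap r/1=253/19677: DF=(1 − 253/19677·(0.993000))/(1+253/19677) = 9747/10000 ≈ 0.974700
step 3 [3y] bond c/1=9/100: DF=(148127/125000 − 9/100·(0.993000+0.974700))/(1+9/100) = 9247/10000 ≈ 0.924700
step 4 [4y] bond c/1=1/80: DF=(188347/200000 − 1/80·(0.993000+0.974700+0.924700))/(1+1/80) = 559/625 ≈ 0.894400

1 1 993/1000
2 2 9747/10000
3 3 9247/10000
4 4 559/625
s(4y) = (1/(559/625) − 1)/(4) = 33/1118 ≈ 2.9517%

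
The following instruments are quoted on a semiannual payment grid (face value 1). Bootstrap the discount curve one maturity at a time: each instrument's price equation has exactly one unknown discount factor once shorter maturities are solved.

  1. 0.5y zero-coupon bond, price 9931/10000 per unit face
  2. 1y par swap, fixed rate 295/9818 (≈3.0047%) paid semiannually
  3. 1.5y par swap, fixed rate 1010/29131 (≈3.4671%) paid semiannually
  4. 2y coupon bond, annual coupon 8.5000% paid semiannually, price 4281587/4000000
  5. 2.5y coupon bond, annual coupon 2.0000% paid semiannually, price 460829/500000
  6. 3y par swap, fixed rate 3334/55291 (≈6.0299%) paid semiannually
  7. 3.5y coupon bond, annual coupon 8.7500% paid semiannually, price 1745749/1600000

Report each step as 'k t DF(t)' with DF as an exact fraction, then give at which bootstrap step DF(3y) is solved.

step 1 [0.5y] zero: DF = P = 9931/10000 ≈ 0.993100
step 2 [1y] swap r/2=295/19636: DF=(1 − 295/19636·(0.993100))/(1+295/19636) = 1941/2000 ≈ 0.970500
step 3 [1.5y] swap r/2=505/29131: DF=(1 − 505/29131·(0.993100+0.970500))/(1+505/29131) = 1899/2000 ≈ 0.949500
step 4 [2y] bond c/2=17/400: DF=(4281587/4000000 − 17/400·(0.993100+0.970500+0.949500))/(1+17/400) = 227/250 ≈ 0.908000
step 5 [2.5y] bond c/2=1/100: DF=(460829/500000 − 1/100·(0.993100+0.970500+0.949500+0.908000))/(1+1/100) = 8747/10000 ≈ 0.874700
step 6 [3y] swap r/2=1667/55291: DF=(1 − 1667/55291·(0.993100+0.970500+0.949500+0.908000+0.874700))/(1+1667/55291) = 8333/10000 ≈ 0.833300
step 7 [3.5y] bond c/2=7/160: DF=(1745749/1600000 − 7/160·(0.993100+0.970500+0.949500+0.908000+0.874700+0.833300))/(1+7/160) = 1017/1250 ≈ 0.813600

1 1/2 9931/10000
2 1 1941/2000
3 3/2 1899/2000
4 2 227/250
5 5/2 8747/10000
6 3 8333/10000
7 7/2 1017/1250
DF(3y) is solved at step 6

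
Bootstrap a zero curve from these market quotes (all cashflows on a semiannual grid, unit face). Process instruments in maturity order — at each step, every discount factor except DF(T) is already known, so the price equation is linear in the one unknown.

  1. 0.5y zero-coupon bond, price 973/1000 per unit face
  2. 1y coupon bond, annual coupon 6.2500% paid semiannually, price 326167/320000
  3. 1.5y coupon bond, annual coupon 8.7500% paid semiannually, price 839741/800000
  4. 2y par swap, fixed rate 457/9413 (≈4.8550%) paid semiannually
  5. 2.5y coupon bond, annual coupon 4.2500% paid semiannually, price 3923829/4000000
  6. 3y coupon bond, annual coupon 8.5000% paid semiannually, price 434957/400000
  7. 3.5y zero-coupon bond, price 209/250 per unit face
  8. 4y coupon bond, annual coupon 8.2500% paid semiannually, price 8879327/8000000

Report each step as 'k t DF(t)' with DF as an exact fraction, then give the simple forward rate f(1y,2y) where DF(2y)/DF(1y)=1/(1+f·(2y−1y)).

step 1 [0.5y] zero: DF = P = 973/1000 ≈ 0.973000
step 2 [1y] bond c/2=1/32: DF=(326167/320000 − 1/32·(0.973000))/(1+1/32) = 9589/10000 ≈ 0.958900
step 3 [1.5y] bond c/2=7/160: DF=(839741/800000 − 7/160·(0.973000+0.958900))/(1+7/160) = 9247/10000 ≈ 0.924700
step 4 [2y] swap r/2=457/18826: DF=(1 − 457/18826·(0.973000+0.958900+0.924700))/(1+457/18826) = 4543/5000 ≈ 0.908600
step 5 [2.5y] bond c/2=17/800: DF=(3923829/4000000 − 17/800·(0.973000+0.958900+0.924700+0.908600))/(1+17/800) = 4411/5000 ≈ 0.882200
step 6 [3y] bond c/2=17/400: DF=(434957/400000 − 17/400·(0.973000+0.958900+0.924700+0.908600+0.882200))/(1+17/400) = 1067/1250 ≈ 0.853600
step 7 [3.5y] zero: DF = P = 209/250 ≈ 0.836000
step 8 [4y] bond c/2=33/800: DF=(8879327/8000000 − 33/800·(0.973000+0.958900+0.924700+0.908600+0.882200+0.853600+0.836000))/(1+33/800) = 8149/10000 ≈ 0.814900

1 1/2 973/1000
2 1 9589/10000
3 3/2 9247/10000
4 2 4543/5000
5 5/2 4411/5000
6 3 1067/1250
7 7/2 209/250
8 4 8149/10000
f(1y,2y) = ((9589/10000)/(4543/5000) − 1)/(1) = 503/9086 ≈ 5.5360%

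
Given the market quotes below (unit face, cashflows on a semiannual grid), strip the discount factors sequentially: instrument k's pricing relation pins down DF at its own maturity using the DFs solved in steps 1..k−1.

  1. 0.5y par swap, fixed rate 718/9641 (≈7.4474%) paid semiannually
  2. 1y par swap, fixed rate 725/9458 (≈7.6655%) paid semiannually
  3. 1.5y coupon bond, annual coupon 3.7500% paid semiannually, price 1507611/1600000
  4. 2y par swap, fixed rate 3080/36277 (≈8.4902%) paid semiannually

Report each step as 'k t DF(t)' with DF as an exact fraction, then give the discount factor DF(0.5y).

step 1 [0.5y] swap r/2=359/9641: DF=(1 − 359/9641·(0))/(1+359/9641) = 9641/10000 ≈ 0.964100
step 2 [1y] swap r/2=725/18916: DF=(1 − 725/18916·(0.964100))/(1+725/18916) = 371/400 ≈ 0.927500
step 3 [1.5y] bond c/2=3/160: DF=(1507611/1600000 − 3/160·(0.964100+0.927500))/(1+3/160) = 8901/10000 ≈ 0.890100
step 4 [2y] swap r/2=1540/36277: DF=(1 − 1540/36277·(0.964100+0.927500+0.890100))/(1+1540/36277) = 423/500 ≈ 0.846000

1 1/2 9641/10000
2 1 371/400
3 3/2 8901/10000
4 2 423/500
DF(0.5y) = 9641/10000 ≈ 0.964100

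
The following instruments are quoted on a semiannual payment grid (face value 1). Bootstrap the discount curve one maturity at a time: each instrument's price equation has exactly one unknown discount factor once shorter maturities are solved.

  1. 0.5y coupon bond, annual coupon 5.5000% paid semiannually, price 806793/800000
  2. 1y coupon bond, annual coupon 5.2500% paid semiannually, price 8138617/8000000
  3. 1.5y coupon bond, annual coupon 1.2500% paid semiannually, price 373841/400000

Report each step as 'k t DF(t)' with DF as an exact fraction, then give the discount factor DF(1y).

step 1 [0.5y] bond c/2=11/400: DF=(806793/800000 − 11/400·(0))/(1+11/400) = 1963/2000 ≈ 0.981500
step 2 [1y] bond c/2=21/800: DF=(8138617/8000000 − 21/800·(0.981500))/(1+21/800) = 4831/5000 ≈ 0.966200
step 3 [1.5y] bond c/2=1/160: DF=(373841/400000 − 1/160·(0.981500+0.966200))/(1+1/160) = 9167/10000 ≈ 0.916700

1 1/2 1963/2000
2 1 4831/5000
3 3/2 9167/10000
DF(1y) = 4831/5000 ≈ 0.966200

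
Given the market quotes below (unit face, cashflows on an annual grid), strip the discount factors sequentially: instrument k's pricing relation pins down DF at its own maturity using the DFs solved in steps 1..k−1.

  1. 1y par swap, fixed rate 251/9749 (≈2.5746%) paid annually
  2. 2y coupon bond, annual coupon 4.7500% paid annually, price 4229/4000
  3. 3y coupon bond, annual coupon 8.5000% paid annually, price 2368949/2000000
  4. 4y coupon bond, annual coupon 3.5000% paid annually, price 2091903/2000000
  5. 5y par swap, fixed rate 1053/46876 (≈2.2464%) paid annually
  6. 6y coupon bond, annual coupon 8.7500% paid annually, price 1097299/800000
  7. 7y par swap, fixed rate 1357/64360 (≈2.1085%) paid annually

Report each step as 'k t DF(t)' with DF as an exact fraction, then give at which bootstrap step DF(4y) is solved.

1 1 9749/10000
2 2 9651/10000
3 3 9397/10000
4 4 2283/2500
5 5 8947/10000
6 6 8841/10000
7 7 8643/10000
DF(4y) is solved at step 4

step 1 [1y] swap r/1=251/9749: DF=(1 − 251/9749·(0))/(1+251/9749) = 9749/10000 ≈ 0.974900
step 2 [2y] bond c/1=19/400: DF=(4229/4000 − 19/400·(0.974900))/(1+19/400) = 9651/10000 ≈ 0.965100
step 3 [3y] bond c/1=17/200: DF=(2368949/2000000 − 17/200·(0.974900+0.965100))/(1+17/200) = 9397/10000 ≈ 0.939700
step 4 [4y] bond c/1=7/200: DF=(2091903/2000000 − 7/200·(0.974900+0.965100+0.939700))/(1+7/200) = 2283/2500 ≈ 0.913200
step 5 [5y] swap r/1=1053/46876: DF=(1 − 1053/46876·(0.974900+0.965100+0.939700+0.913200))/(1+1053/46876) = 8947/10000 ≈ 0.894700
step 6 [6y] bond c/1=7/80: DF=(1097299/800000 − 7/80·(0.974900+0.965100+0.939700+0.913200+0.894700))/(1+7/80) = 8841/10000 ≈ 0.884100
step 7 [7y] swap r/1=1357/64360: DF=(1 − 1357/64360·(0.974900+0.965100+0.939700+0.913200+0.894700+0.884100))/(1+1357/64360) = 8643/10000 ≈ 0.864300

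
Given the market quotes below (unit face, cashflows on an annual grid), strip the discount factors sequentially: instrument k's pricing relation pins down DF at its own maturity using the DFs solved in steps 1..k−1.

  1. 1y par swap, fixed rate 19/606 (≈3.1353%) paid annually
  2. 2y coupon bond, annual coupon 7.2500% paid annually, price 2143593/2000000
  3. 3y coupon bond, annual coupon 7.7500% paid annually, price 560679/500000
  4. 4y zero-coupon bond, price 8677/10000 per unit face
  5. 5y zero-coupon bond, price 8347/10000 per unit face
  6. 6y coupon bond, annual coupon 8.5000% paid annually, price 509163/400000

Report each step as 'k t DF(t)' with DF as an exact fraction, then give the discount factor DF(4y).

1 1 606/625
2 2 4669/5000
3 3 4519/5000
4 4 8677/10000
5 5 8347/10000
6 6 8199/10000
DF(4y) = 8677/10000 ≈ 0.867700

step 1 [1y] swap r/1=19/606: DF=(1 − 19/606·(0))/(1+19/606) = 606/625 ≈ 0.969600
step 2 [2y] bond c/1=29/400: DF=(2143593/2000000 − 29/400·(0.969600))/(1+29/400) = 4669/5000 ≈ 0.933800
step 3 [3y] bond c/1=31/400: DF=(560679/500000 − 31/400·(0.969600+0.933800))/(1+31/400) = 4519/5000 ≈ 0.903800
step 4 [4y] zero: DF = P = 8677/10000 ≈ 0.867700
step 5 [5y] zero: DF = P = 8347/10000 ≈ 0.834700
step 6 [6y] bond c/1=17/200: DF=(509163/400000 − 17/200·(0.969600+0.933800+0.903800+0.867700+0.834700))/(1+17/200) = 8199/10000 ≈ 0.819900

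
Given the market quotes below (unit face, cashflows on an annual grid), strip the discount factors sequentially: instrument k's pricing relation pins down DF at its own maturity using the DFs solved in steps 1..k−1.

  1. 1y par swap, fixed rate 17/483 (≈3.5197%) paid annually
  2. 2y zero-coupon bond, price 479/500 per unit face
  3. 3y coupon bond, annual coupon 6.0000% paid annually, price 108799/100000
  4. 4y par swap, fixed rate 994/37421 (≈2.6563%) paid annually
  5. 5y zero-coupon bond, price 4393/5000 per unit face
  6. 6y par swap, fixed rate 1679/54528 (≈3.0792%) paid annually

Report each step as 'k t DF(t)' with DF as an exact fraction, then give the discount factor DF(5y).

1 1 483/500
2 2 479/500
3 3 367/400
4 4 4503/5000
5 5 4393/5000
6 6 8321/10000
DF(5y) = 4393/5000 ≈ 0.878600

step 1 [1y] swap r/1=17/483: DF=(1 − 17/483·(0))/(1+17/483) = 483/500 ≈ 0.966000
step 2 [2y] zero: DF = P = 479/500 ≈ 0.958000
step 3 [3y] bond c/1=3/50: DF=(108799/100000 − 3/50·(0.966000+0.958000))/(1+3/50) = 367/400 ≈ 0.917500
step 4 [4y] swap r/1=994/37421: DF=(1 − 994/37421·(0.966000+0.958000+0.917500))/(1+994/37421) = 4503/5000 ≈ 0.900600
step 5 [5y] zero: DF = P = 4393/5000 ≈ 0.878600
step 6 [6y] swap r/1=1679/54528: DF=(1 − 1679/54528·(0.966000+0.958000+0.917500+0.900600+0.878600))/(1+1679/54528) = 8321/10000 ≈ 0.832100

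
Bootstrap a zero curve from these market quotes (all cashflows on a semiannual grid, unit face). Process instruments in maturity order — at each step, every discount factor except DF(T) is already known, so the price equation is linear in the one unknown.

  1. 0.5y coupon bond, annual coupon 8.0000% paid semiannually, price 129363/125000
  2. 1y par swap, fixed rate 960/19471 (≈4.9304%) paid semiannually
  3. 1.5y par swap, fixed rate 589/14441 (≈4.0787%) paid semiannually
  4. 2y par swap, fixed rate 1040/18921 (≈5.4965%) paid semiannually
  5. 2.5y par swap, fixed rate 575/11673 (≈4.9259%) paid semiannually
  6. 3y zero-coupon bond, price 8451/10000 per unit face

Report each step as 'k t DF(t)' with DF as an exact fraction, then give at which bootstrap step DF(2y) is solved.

1 1/2 9951/10000
2 1 119/125
3 3/2 9411/10000
4 2 112/125
5 5/2 177/200
6 3 8451/10000
DF(2y) is solved at step 4

step 1 [0.5y] bond c/2=1/25: DF=(129363/125000 − 1/25·(0))/(1+1/25) = 9951/10000 ≈ 0.995100
step 2 [1y] swap r/2=480/19471: DF=(1 − 480/19471·(0.995100))/(1+480/19471) = 119/125 ≈ 0.952000
step 3 [1.5y] swap r/2=589/28882: DF=(1 − 589/28882·(0.995100+0.952000))/(1+589/28882) = 9411/10000 ≈ 0.941100
step 4 [2y] swap r/2=520/18921: DF=(1 − 520/18921·(0.995100+0.952000+0.941100))/(1+520/18921) = 112/125 ≈ 0.896000
step 5 [2.5y] swap r/2=575/23346: DF=(1 − 575/23346·(0.995100+0.952000+0.941100+0.896000))/(1+575/23346) = 177/200 ≈ 0.885000
step 6 [3y] zero: DF = P = 8451/10000 ≈ 0.845100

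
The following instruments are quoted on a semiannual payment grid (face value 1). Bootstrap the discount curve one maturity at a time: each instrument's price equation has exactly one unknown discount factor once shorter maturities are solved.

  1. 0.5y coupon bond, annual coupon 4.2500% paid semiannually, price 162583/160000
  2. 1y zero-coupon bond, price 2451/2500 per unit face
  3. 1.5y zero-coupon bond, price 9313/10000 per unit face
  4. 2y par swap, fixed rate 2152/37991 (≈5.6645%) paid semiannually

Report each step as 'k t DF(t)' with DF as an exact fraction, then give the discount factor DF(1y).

1 1/2 199/200
2 1 2451/2500
3 3/2 9313/10000
4 2 2231/2500
DF(1y) = 2451/2500 ≈ 0.980400

step 1 [0.5y] bond c/2=17/800: DF=(162583/160000 − 17/800·(0))/(1+17/800) = 199/200 ≈ 0.995000
step 2 [1y] zero: DF = P = 2451/2500 ≈ 0.980400
step 3 [1.5y] zero: DF = P = 9313/10000 ≈ 0.931300
step 4 [2y] swap r/2=1076/37991: DF=(1 − 1076/37991·(0.995000+0.980400+0.931300))/(1+1076/37991) = 2231/2500 ≈ 0.892400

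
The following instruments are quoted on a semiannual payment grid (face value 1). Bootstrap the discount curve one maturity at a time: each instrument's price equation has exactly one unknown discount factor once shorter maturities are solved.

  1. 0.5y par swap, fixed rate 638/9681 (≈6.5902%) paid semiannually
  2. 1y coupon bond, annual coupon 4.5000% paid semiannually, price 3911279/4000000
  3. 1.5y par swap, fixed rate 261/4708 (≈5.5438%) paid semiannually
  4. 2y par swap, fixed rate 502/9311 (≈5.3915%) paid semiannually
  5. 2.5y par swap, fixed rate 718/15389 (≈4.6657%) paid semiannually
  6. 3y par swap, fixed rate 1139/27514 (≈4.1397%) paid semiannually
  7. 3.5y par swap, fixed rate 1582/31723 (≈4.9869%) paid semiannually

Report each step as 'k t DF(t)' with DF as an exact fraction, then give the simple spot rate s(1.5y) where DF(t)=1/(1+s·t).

1 1/2 9681/10000
2 1 187/200
3 3/2 9217/10000
4 2 2249/2500
5 5/2 8923/10000
6 3 8861/10000
7 7/2 4209/5000
s(1.5y) = (1/(9217/10000) − 1)/(3/2) = 522/9217 ≈ 5.6634%

step 1 [0.5y] swap r/2=319/9681: DF=(1 − 319/9681·(0))/(1+319/9681) = 9681/10000 ≈ 0.968100
step 2 [1y] bond c/2=9/400: DF=(3911279/4000000 − 9/400·(0.968100))/(1+9/400) = 187/200 ≈ 0.935000
step 3 [1.5y] swap r/2=261/9416: DF=(1 − 261/9416·(0.968100+0.935000))/(1+261/9416) = 9217/10000 ≈ 0.921700
step 4 [2y] swap r/2=251/9311: DF=(1 − 251/9311·(0.968100+0.935000+0.921700))/(1+251/9311) = 2249/2500 ≈ 0.899600
step 5 [2.5y] swap r/2=359/15389: DF=(1 − 359/15389·(0.968100+0.935000+0.921700+0.899600))/(1+359/15389) = 8923/10000 ≈ 0.892300
step 6 [3y] swap r/2=1139/55028: DF=(1 − 1139/55028·(0.968100+0.935000+0.921700+0.899600+0.892300))/(1+1139/55028) = 8861/10000 ≈ 0.886100
step 7 [3.5y] swap r/2=791/31723: DF=(1 − 791/31723·(0.968100+0.935000+0.921700+0.899600+0.892300+0.886100))/(1+791/31723) = 4209/5000 ≈ 0.841800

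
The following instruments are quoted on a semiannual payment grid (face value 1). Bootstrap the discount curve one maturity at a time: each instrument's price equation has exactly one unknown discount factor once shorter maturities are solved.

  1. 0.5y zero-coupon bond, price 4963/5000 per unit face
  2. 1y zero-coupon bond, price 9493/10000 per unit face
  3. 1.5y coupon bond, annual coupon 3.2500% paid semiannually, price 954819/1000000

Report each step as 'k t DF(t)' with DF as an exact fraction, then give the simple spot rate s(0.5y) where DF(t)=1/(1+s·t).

1 1/2 4963/5000
2 1 9493/10000
3 3/2 1817/2000
s(0.5y) = (1/(4963/5000) − 1)/(1/2) = 74/4963 ≈ 1.4910%

step 1 [0.5y] zero: DF = P = 4963/5000 ≈ 0.992600
step 2 [1y] zero: DF = P = 9493/10000 ≈ 0.949300
step 3 [1.5y] bond c/2=13/800: DF=(954819/1000000 − 13/800·(0.992600+0.949300))/(1+13/800) = 1817/2000 ≈ 0.908500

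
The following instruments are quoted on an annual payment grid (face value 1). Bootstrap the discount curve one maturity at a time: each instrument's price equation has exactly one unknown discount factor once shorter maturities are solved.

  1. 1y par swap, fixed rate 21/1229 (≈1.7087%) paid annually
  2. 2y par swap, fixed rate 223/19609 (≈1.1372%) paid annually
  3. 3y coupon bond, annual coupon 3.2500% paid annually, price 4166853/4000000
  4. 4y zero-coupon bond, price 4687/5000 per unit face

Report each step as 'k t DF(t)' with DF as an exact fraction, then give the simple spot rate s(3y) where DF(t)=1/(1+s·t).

1 1 1229/1250
2 2 9777/10000
3 3 592/625
4 4 4687/5000
s(3y) = (1/(592/625) − 1)/(3) = 11/592 ≈ 1.8581%

step 1 [1y] swap r/1=21/1229: DF=(1 − 21/1229·(0))/(1+21/1229) = 1229/1250 ≈ 0.983200
step 2 [2y] swap r/1=223/19609: DF=(1 − 223/19609·(0.983200))/(1+223/19609) = 9777/10000 ≈ 0.977700
step 3 [3y] bond c/1=13/400: DF=(4166853/4000000 − 13/400·(0.983200+0.977700))/(1+13/400) = 592/625 ≈ 0.947200
step 4 [4y] zero: DF = P = 4687/5000 ≈ 0.937400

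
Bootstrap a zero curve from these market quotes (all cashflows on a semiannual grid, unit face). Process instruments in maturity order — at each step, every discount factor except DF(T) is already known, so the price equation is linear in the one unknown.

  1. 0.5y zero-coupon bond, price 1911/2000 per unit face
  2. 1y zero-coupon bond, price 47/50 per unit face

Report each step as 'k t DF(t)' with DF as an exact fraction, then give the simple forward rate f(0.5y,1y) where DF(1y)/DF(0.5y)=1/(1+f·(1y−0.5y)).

step 1 [0.5y] zero: DF = P = 1911/2000 ≈ 0.955500
step 2 [1y] zero: DF = P = 47/50 ≈ 0.940000

1 1/2 1911/2000
2 1 47/50
f(0.5y,1y) = ((1911/2000)/(47/50) − 1)/(1/2) = 31/940 ≈ 3.2979%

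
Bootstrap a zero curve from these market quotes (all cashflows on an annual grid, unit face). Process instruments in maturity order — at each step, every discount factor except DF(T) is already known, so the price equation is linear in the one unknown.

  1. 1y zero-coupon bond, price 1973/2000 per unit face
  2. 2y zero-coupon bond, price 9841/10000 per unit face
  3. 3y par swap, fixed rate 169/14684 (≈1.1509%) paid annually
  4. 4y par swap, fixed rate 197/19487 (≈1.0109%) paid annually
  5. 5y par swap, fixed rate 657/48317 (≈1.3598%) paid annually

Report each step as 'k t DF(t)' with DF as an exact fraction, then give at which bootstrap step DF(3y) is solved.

step 1 [1y] zero: DF = P = 1973/2000 ≈ 0.986500
step 2 [2y] zero: DF = P = 9841/10000 ≈ 0.984100
step 3 [3y] swap r/1=169/14684: DF=(1 − 169/14684·(0.986500+0.984100))/(1+169/14684) = 4831/5000 ≈ 0.966200
step 4 [4y] swap r/1=197/19487: DF=(1 − 197/19487·(0.986500+0.984100+0.966200))/(1+197/19487) = 4803/5000 ≈ 0.960600
step 5 [5y] swap r/1=657/48317: DF=(1 − 657/48317·(0.986500+0.984100+0.966200+0.960600))/(1+657/48317) = 9343/10000 ≈ 0.934300

1 1 1973/2000
2 2 9841/10000
3 3 4831/5000
4 4 4803/5000
5 5 9343/10000
DF(3y) is solved at step 3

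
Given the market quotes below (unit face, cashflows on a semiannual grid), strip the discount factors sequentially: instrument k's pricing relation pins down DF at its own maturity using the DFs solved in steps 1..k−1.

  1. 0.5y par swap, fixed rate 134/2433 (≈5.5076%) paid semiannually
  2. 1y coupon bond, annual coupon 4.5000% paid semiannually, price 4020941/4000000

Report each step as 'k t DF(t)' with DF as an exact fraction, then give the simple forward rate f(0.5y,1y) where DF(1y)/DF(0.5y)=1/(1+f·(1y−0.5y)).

1 1/2 2433/2500
2 1 9617/10000
f(0.5y,1y) = ((2433/2500)/(9617/10000) − 1)/(1/2) = 230/9617 ≈ 2.3916%

step 1 [0.5y] swap r/2=67/2433: DF=(1 − 67/2433·(0))/(1+67/2433) = 2433/2500 ≈ 0.973200
step 2 [1y] bond c/2=9/400: DF=(4020941/4000000 − 9/400·(0.973200))/(1+9/400) = 9617/10000 ≈ 0.961700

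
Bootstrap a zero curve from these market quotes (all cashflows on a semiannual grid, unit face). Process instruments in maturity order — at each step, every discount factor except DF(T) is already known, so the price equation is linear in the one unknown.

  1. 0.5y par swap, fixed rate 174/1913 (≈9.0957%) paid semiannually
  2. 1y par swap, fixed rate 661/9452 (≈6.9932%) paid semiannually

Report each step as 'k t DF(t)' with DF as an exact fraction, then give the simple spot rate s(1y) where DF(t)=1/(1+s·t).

1 1/2 1913/2000
2 1 9339/10000
s(1y) = (1/(9339/10000) − 1)/(1) = 661/9339 ≈ 7.0778%

step 1 [0.5y] swap r/2=87/1913: DF=(1 − 87/1913·(0))/(1+87/1913) = 1913/2000 ≈ 0.956500
step 2 [1y] swap r/2=661/18904: DF=(1 − 661/18904·(0.956500))/(1+661/18904) = 9339/10000 ≈ 0.933900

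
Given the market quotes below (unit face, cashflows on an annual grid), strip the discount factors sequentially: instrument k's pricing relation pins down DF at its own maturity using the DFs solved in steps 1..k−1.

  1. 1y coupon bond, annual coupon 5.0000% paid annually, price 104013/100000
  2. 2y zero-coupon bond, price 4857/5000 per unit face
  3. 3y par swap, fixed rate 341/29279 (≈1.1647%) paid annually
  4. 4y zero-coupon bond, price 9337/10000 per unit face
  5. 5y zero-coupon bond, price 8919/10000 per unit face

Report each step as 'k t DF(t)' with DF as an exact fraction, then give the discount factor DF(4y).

step 1 [1y] bond c/1=1/20: DF=(104013/100000 − 1/20·(0))/(1+1/20) = 4953/5000 ≈ 0.990600
step 2 [2y] zero: DF = P = 4857/5000 ≈ 0.971400
step 3 [3y] swap r/1=341/29279: DF=(1 − 341/29279·(0.990600+0.971400))/(1+341/29279) = 9659/10000 ≈ 0.965900
step 4 [4y] zero: DF = P = 9337/10000 ≈ 0.933700
step 5 [5y] zero: DF = P = 8919/10000 ≈ 0.891900

1 1 4953/5000
2 2 4857/5000
3 3 9659/10000
4 4 9337/10000
5 5 8919/10000
DF(4y) = 9337/10000 ≈ 0.933700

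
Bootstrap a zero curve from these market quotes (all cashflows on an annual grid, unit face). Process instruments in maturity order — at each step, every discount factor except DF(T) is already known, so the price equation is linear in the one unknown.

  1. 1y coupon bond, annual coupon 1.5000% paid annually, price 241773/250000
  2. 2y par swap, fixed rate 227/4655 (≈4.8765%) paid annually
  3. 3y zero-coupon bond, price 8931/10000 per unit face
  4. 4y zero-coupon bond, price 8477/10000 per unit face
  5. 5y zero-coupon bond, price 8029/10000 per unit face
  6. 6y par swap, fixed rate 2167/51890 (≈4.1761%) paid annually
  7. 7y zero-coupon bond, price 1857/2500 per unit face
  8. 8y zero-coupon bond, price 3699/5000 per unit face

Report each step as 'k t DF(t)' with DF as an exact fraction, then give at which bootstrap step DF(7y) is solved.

1 1 1191/1250
2 2 2273/2500
3 3 8931/10000
4 4 8477/10000
5 5 8029/10000
6 6 7833/10000
7 7 1857/2500
8 8 3699/5000
DF(7y) is solved at step 7

step 1 [1y] bond c/1=3/200: DF=(241773/250000 − 3/200·(0))/(1+3/200) = 1191/1250 ≈ 0.952800
step 2 [2y] swap r/1=227/4655: DF=(1 − 227/4655·(0.952800))/(1+227/4655) = 2273/2500 ≈ 0.909200
step 3 [3y] zero: DF = P = 8931/10000 ≈ 0.893100
step 4 [4y] zero: DF = P = 8477/10000 ≈ 0.847700
step 5 [5y] zero: DF = P = 8029/10000 ≈ 0.802900
step 6 [6y] swap r/1=2167/51890: DF=(1 − 2167/51890·(0.952800+0.909200+0.893100+0.847700+0.802900))/(1+2167/51890) = 7833/10000 ≈ 0.783300
step 7 [7y] zero: DF = P = 1857/2500 ≈ 0.742800
step 8 [8y] zero: DF = P = 3699/5000 ≈ 0.739800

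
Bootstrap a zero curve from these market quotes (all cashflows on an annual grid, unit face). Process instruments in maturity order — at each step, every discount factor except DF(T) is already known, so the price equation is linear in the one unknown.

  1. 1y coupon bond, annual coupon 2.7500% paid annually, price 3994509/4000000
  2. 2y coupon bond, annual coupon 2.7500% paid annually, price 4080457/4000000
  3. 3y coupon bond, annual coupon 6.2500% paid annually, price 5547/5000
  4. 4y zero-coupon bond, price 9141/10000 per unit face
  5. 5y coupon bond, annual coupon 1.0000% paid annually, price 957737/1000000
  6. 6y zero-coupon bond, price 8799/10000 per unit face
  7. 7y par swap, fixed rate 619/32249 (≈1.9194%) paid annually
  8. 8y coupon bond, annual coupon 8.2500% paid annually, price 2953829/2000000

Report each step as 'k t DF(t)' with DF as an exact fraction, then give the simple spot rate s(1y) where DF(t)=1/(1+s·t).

step 1 [1y] bond c/1=11/400: DF=(3994509/4000000 − 11/400·(0))/(1+11/400) = 9719/10000 ≈ 0.971900
step 2 [2y] bond c/1=11/400: DF=(4080457/4000000 − 11/400·(0.971900))/(1+11/400) = 2417/2500 ≈ 0.966800
step 3 [3y] bond c/1=1/16: DF=(5547/5000 − 1/16·(0.971900+0.966800))/(1+1/16) = 9301/10000 ≈ 0.930100
step 4 [4y] zero: DF = P = 9141/10000 ≈ 0.914100
step 5 [5y] bond c/1=1/100: DF=(957737/1000000 − 1/100·(0.971900+0.966800+0.930100+0.914100))/(1+1/100) = 2277/2500 ≈ 0.910800
step 6 [6y] zero: DF = P = 8799/10000 ≈ 0.879900
step 7 [7y] swap r/1=619/32249: DF=(1 − 619/32249·(0.971900+0.966800+0.930100+0.914100+0.910800+0.879900))/(1+619/32249) = 4381/5000 ≈ 0.876200
step 8 [8y] bond c/1=33/400: DF=(2953829/2000000 − 33/400·(0.971900+0.966800+0.930100+0.914100+0.910800+0.879900+0.876200))/(1+33/400) = 1091/1250 ≈ 0.872800

1 1 9719/10000
2 2 2417/2500
3 3 9301/10000
4 4 9141/10000
5 5 2277/2500
6 6 8799/10000
7 7 4381/5000
8 8 1091/1250
s(1y) = (1/(9719/10000) − 1)/(1) = 281/9719 ≈ 2.8912%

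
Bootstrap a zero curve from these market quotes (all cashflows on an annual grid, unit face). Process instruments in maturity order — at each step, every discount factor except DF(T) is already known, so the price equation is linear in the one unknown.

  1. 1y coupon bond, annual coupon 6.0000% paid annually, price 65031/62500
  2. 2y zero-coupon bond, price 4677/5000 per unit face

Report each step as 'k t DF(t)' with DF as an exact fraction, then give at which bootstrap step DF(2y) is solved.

step 1 [1y] bond c/1=3/50: DF=(65031/62500 − 3/50·(0))/(1+3/50) = 1227/1250 ≈ 0.981600
step 2 [2y] zero: DF = P = 4677/5000 ≈ 0.935400

1 1 1227/1250
2 2 4677/5000
DF(2y) is solved at step 2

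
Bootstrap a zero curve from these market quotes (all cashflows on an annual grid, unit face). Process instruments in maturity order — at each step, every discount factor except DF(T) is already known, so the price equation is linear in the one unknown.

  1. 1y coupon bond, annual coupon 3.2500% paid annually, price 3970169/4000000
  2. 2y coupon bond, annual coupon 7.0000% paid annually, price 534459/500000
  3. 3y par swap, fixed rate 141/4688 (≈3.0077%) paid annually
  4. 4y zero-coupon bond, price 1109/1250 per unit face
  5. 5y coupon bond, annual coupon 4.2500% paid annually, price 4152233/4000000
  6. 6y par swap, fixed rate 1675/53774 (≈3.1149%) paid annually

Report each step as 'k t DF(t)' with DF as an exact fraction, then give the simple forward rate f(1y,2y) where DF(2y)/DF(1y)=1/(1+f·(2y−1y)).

1 1 9613/10000
2 2 9361/10000
3 3 4577/5000
4 4 1109/1250
5 5 8449/10000
6 6 333/400
f(1y,2y) = ((9613/10000)/(9361/10000) − 1)/(1) = 252/9361 ≈ 2.6920%

step 1 [1y] bond c/1=13/400: DF=(3970169/4000000 − 13/400·(0))/(1+13/400) = 9613/10000 ≈ 0.961300
step 2 [2y] bond c/1=7/100: DF=(534459/500000 − 7/100·(0.961300))/(1+7/100) = 9361/10000 ≈ 0.936100
step 3 [3y] swap r/1=141/4688: DF=(1 − 141/4688·(0.961300+0.936100))/(1+141/4688) = 4577/5000 ≈ 0.915400
step 4 [4y] zero: DF = P = 1109/1250 ≈ 0.887200
step 5 [5y] bond c/1=17/400: DF=(4152233/4000000 − 17/400·(0.961300+0.936100+0.915400+0.887200))/(1+17/400) = 8449/10000 ≈ 0.844900
step 6 [6y] swap r/1=1675/53774: DF=(1 − 1675/53774·(0.961300+0.936100+0.915400+0.887200+0.844900))/(1+1675/53774) = 333/400 ≈ 0.832500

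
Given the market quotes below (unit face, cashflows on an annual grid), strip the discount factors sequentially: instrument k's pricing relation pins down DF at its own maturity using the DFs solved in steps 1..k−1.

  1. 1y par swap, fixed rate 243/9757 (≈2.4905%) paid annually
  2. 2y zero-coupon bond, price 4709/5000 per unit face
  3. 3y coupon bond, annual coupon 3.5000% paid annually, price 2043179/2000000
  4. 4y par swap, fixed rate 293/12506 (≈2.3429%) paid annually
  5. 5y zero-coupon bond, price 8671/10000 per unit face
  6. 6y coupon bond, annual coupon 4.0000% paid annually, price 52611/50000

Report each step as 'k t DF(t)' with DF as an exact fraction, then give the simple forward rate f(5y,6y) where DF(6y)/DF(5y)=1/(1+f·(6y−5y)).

step 1 [1y] swap r/1=243/9757: DF=(1 − 243/9757·(0))/(1+243/9757) = 9757/10000 ≈ 0.975700
step 2 [2y] zero: DF = P = 4709/5000 ≈ 0.941800
step 3 [3y] bond c/1=7/200: DF=(2043179/2000000 − 7/200·(0.975700+0.941800))/(1+7/200) = 4611/5000 ≈ 0.922200
step 4 [4y] swap r/1=293/12506: DF=(1 − 293/12506·(0.975700+0.941800+0.922200))/(1+293/12506) = 9121/10000 ≈ 0.912100
step 5 [5y] zero: DF = P = 8671/10000 ≈ 0.867100
step 6 [6y] bond c/1=1/25: DF=(52611/50000 − 1/25·(0.975700+0.941800+0.922200+0.912100+0.867100))/(1+1/25) = 8341/10000 ≈ 0.834100

1 1 9757/10000
2 2 4709/5000
3 3 4611/5000
4 4 9121/10000
5 5 8671/10000
6 6 8341/10000
f(5y,6y) = ((8671/10000)/(8341/10000) − 1)/(1) = 330/8341 ≈ 3.9564%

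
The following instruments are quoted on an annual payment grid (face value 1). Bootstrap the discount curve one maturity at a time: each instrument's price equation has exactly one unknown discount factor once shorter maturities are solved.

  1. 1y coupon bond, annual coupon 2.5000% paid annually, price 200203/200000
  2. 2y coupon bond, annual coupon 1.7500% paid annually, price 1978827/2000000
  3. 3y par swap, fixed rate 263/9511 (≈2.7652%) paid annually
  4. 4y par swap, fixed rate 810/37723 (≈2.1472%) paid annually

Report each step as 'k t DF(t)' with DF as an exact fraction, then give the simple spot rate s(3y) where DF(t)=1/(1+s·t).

step 1 [1y] bond c/1=1/40: DF=(200203/200000 − 1/40·(0))/(1+1/40) = 4883/5000 ≈ 0.976600
step 2 [2y] bond c/1=7/400: DF=(1978827/2000000 − 7/400·(0.976600))/(1+7/400) = 2389/2500 ≈ 0.955600
step 3 [3y] swap r/1=263/9511: DF=(1 − 263/9511·(0.976600+0.955600))/(1+263/9511) = 9211/10000 ≈ 0.921100
step 4 [4y] swap r/1=810/37723: DF=(1 − 810/37723·(0.976600+0.955600+0.921100))/(1+810/37723) = 919/1000 ≈ 0.919000

1 1 4883/5000
2 2 2389/2500
3 3 9211/10000
4 4 919/1000
s(3y) = (1/(9211/10000) − 1)/(3) = 263/9211 ≈ 2.8553%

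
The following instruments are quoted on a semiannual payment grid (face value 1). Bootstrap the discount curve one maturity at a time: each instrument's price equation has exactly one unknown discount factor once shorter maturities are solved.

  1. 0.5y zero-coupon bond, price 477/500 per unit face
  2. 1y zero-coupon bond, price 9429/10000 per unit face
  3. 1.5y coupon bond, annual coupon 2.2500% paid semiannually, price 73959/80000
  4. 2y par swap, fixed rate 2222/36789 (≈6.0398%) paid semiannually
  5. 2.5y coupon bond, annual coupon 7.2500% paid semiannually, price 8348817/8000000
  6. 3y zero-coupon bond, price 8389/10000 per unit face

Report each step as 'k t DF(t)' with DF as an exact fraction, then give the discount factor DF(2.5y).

step 1 [0.5y] zero: DF = P = 477/500 ≈ 0.954000
step 2 [1y] zero: DF = P = 9429/10000 ≈ 0.942900
step 3 [1.5y] bond c/2=9/800: DF=(73959/80000 − 9/800·(0.954000+0.942900))/(1+9/800) = 8931/10000 ≈ 0.893100
step 4 [2y] swap r/2=1111/36789: DF=(1 − 1111/36789·(0.954000+0.942900+0.893100))/(1+1111/36789) = 8889/10000 ≈ 0.888900
step 5 [2.5y] bond c/2=29/800: DF=(8348817/8000000 − 29/800·(0.954000+0.942900+0.893100+0.888900))/(1+29/800) = 549/625 ≈ 0.878400
step 6 [3y] zero: DF = P = 8389/10000 ≈ 0.838900

1 1/2 477/500
2 1 9429/10000
3 3/2 8931/10000
4 2 8889/10000
5 5/2 549/625
6 3 8389/10000
DF(2.5y) = 549/625 ≈ 0.878400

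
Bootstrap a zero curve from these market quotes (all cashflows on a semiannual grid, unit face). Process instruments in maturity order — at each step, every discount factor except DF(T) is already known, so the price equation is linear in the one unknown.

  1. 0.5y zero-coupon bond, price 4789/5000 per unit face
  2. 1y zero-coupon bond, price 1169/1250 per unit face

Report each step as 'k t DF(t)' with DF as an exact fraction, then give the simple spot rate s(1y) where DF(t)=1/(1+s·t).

1 1/2 4789/5000
2 1 1169/1250
s(1y) = (1/(1169/1250) − 1)/(1) = 81/1169 ≈ 6.9290%

step 1 [0.5y] zero: DF = P = 4789/5000 ≈ 0.957800
step 2 [1y] zero: DF = P = 1169/1250 ≈ 0.935200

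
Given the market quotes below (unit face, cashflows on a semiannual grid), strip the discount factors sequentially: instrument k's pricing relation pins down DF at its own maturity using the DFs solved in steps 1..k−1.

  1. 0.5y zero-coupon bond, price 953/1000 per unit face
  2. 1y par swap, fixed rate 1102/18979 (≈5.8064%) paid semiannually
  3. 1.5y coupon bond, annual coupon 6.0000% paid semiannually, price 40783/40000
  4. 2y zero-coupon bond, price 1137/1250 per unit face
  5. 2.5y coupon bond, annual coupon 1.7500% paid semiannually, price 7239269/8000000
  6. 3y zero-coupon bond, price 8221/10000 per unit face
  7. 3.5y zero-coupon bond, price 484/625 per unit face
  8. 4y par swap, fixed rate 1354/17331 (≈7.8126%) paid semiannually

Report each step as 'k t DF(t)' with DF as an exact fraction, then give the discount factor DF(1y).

1 1/2 953/1000
2 1 9449/10000
3 3/2 4673/5000
4 2 1137/1250
5 5/2 4323/5000
6 3 8221/10000
7 7/2 484/625
8 4 1823/2500
DF(1y) = 9449/10000 ≈ 0.944900

step 1 [0.5y] zero: DF = P = 953/1000 ≈ 0.953000
step 2 [1y] swap r/2=551/18979: DF=(1 − 551/18979·(0.953000))/(1+551/18979) = 9449/10000 ≈ 0.944900
step 3 [1.5y] bond c/2=3/100: DF=(40783/40000 − 3/100·(0.953000+0.944900))/(1+3/100) = 4673/5000 ≈ 0.934600
step 4 [2y] zero: DF = P = 1137/1250 ≈ 0.909600
step 5 [2.5y] bond c/2=7/800: DF=(7239269/8000000 − 7/800·(0.953000+0.944900+0.934600+0.909600))/(1+7/800) = 4323/5000 ≈ 0.864600
step 6 [3y] zero: DF = P = 8221/10000 ≈ 0.822100
step 7 [3.5y] zero: DF = P = 484/625 ≈ 0.774400
step 8 [4y] swap r/2=677/17331: DF=(1 − 677/17331·(0.953000+0.944900+0.934600+0.909600+0.864600+0.822100+0.774400))/(1+677/17331) = 1823/2500 ≈ 0.729200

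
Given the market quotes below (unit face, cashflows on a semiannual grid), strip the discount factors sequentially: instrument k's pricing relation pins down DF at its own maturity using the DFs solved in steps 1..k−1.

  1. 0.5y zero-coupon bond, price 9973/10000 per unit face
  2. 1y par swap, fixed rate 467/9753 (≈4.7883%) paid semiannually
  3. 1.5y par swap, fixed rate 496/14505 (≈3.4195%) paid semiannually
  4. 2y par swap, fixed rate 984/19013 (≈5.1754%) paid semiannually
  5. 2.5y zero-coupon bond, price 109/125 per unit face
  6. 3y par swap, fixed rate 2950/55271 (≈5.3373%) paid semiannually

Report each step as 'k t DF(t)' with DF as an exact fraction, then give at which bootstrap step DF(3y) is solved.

1 1/2 9973/10000
2 1 9533/10000
3 3/2 594/625
4 2 1127/1250
5 5/2 109/125
6 3 341/400
DF(3y) is solved at step 6

step 1 [0.5y] zero: DF = P = 9973/10000 ≈ 0.997300
step 2 [1y] swap r/2=467/19506: DF=(1 − 467/19506·(0.997300))/(1+467/19506) = 9533/10000 ≈ 0.953300
step 3 [1.5y] swap r/2=248/14505: DF=(1 − 248/14505·(0.997300+0.953300))/(1+248/14505) = 594/625 ≈ 0.950400
step 4 [2y] swap r/2=492/19013: DF=(1 − 492/19013·(0.997300+0.953300+0.950400))/(1+492/19013) = 1127/1250 ≈ 0.901600
step 5 [2.5y] zero: DF = P = 109/125 ≈ 0.872000
step 6 [3y] swap r/2=1475/55271: DF=(1 − 1475/55271·(0.997300+0.953300+0.950400+0.901600+0.872000))/(1+1475/55271) = 341/400 ≈ 0.852500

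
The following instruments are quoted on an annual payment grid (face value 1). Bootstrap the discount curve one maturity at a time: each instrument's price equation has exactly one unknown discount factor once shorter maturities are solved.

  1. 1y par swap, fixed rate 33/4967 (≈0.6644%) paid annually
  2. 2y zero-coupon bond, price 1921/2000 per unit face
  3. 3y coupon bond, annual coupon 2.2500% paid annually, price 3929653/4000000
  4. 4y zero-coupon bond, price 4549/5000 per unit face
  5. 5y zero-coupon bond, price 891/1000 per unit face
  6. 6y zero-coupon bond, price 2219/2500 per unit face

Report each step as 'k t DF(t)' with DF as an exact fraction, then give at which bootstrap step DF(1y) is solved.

1 1 4967/5000
2 2 1921/2000
3 3 4589/5000
4 4 4549/5000
5 5 891/1000
6 6 2219/2500
DF(1y) is solved at step 1

step 1 [1y] swap r/1=33/4967: DF=(1 − 33/4967·(0))/(1+33/4967) = 4967/5000 ≈ 0.993400
step 2 [2y] zero: DF = P = 1921/2000 ≈ 0.960500
step 3 [3y] bond c/1=9/400: DF=(3929653/4000000 − 9/400·(0.993400+0.960500))/(1+9/400) = 4589/5000 ≈ 0.917800
step 4 [4y] zero: DF = P = 4549/5000 ≈ 0.909800
step 5 [5y] zero: DF = P = 891/1000 ≈ 0.891000
step 6 [6y] zero: DF = P = 2219/2500 ≈ 0.887600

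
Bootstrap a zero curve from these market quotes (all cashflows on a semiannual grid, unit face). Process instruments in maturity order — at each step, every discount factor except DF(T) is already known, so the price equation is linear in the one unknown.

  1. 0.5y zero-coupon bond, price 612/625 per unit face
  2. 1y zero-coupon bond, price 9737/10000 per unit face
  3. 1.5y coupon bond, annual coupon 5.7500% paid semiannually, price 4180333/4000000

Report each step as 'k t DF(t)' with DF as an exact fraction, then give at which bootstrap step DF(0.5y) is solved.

step 1 [0.5y] zero: DF = P = 612/625 ≈ 0.979200
step 2 [1y] zero: DF = P = 9737/10000 ≈ 0.973700
step 3 [1.5y] bond c/2=23/800: DF=(4180333/4000000 − 23/800·(0.979200+0.973700))/(1+23/800) = 9613/10000 ≈ 0.961300

1 1/2 612/625
2 1 9737/10000
3 3/2 9613/10000
DF(0.5y) is solved at step 1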